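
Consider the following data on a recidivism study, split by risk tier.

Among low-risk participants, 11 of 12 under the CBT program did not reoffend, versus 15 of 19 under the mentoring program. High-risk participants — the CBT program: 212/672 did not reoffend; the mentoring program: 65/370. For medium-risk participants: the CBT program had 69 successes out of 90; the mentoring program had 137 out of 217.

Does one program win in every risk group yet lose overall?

No

Low-risk: the CBT program 11/12 = 91.7%, the mentoring program 15/19 = 78.9% → the CBT program
High-risk: the CBT program 212/672 = 31.5%, the mentoring program 65/370 = 17.6% → the CBT program
Medium-risk: the CBT program 69/90 = 76.7%, the mentoring program 137/217 = 63.1% → the CBT program
Overall: the CBT program 292/774 = 37.7%, the mentoring program 217/606 = 35.8% → the CBT program
The CBT program wins overall and in every risk group — no reversal.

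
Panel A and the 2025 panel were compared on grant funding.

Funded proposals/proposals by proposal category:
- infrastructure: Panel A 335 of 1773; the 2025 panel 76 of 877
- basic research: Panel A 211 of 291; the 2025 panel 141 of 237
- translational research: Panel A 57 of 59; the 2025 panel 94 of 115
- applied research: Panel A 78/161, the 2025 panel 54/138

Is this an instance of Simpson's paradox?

Infrastructure: Panel A 335/1773 = 18.9%, the 2025 panel 76/877 = 8.7% → Panel A
Basic research: Panel A 211/291 = 72.5%, the 2025 panel 141/237 = 59.5% → Panel A
Translational research: Panel A 57/59 = 96.6%, the 2025 panel 94/115 = 81.7% → Panel A
Applied research: Panel A 78/161 = 48.4%, the 2025 panel 54/138 = 39.1% → Panel A
Overall: Panel A 681/2284 = 29.8%, the 2025 panel 365/1367 = 26.7% → Panel A
Panel A wins overall and in every proposal group — no reversal.

No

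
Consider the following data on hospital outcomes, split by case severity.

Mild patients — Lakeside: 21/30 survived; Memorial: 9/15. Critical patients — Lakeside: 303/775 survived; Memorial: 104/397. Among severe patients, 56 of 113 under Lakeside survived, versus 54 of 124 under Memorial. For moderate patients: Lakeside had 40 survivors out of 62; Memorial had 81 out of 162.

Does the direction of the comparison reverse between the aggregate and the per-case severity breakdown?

Mild: Lakeside 21/30 = 70.0%, Memorial 9/15 = 60.0% → Lakeside
Critical: Lakeside 303/775 = 39.1%, Memorial 104/397 = 26.2% → Lakeside
Severe: Lakeside 56/113 = 49.6%, Memorial 54/124 = 43.5% → Lakeside
Moderate: Lakeside 40/62 = 64.5%, Memorial 81/162 = 50.0% → Lakeside
Overall: Lakeside 420/980 = 42.9%, Memorial 248/698 = 35.5% → Lakeside
Lakeside wins overall and in every case group — no reversal.

No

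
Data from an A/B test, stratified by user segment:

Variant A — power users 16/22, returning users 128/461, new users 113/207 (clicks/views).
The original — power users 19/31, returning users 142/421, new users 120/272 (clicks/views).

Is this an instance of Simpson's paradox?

No

Power users: Variant A 16/22 = 72.7%, the original 19/31 = 61.3% → Variant A
Returning users: Variant A 128/461 = 27.8%, the original 142/421 = 33.7% → the original
New users: Variant A 113/207 = 54.6%, the original 120/272 = 44.1% → Variant A
Overall: Variant A 257/690 = 37.2%, the original 281/724 = 38.8% → the original
Neither sweeps: Variant A wins 2 of 3 groups, the original wins 1. The original wins overall but not every group — no Simpson reversal.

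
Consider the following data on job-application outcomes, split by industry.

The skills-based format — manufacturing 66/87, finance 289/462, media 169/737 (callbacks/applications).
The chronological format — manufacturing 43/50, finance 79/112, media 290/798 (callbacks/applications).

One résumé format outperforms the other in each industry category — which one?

the chronological format

Manufacturing: the skills-based format 66/87 = 75.9%, the chronological format 43/50 = 86.0% → the chronological format
Finance: the skills-based format 289/462 = 62.6%, the chronological format 79/112 = 70.5% → the chronological format
Media: the skills-based format 169/737 = 22.9%, the chronological format 290/798 = 36.3% → the chronological format
The chronological format has the higher rate in all 3 groups.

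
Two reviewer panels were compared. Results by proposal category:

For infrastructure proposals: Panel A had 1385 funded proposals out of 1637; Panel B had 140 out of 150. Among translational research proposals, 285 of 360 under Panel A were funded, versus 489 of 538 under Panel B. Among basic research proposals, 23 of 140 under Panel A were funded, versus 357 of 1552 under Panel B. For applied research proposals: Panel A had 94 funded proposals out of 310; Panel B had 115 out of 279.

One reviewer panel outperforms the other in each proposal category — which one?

Infrastructure: Panel A 1385/1637 = 84.6%, Panel B 140/150 = 93.3% → Panel B
Translational research: Panel A 285/360 = 79.2%, Panel B 489/538 = 90.9% → Panel B
Basic research: Panel A 23/140 = 16.4%, Panel B 357/1552 = 23.0% → Panel B
Applied research: Panel A 94/310 = 30.3%, Panel B 115/279 = 41.2% → Panel B
Panel B has the higher rate in all 4 groups.

Panel B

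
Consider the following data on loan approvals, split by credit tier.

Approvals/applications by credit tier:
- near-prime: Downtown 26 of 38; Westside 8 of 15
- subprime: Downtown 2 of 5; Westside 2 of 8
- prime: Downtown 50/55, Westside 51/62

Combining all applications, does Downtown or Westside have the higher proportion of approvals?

Near-prime: Downtown 26/38 = 68.4%, Westside 8/15 = 53.3% → Downtown
Subprime: Downtown 2/5 = 40.0%, Westside 2/8 = 25.0% → Downtown
Prime: Downtown 50/55 = 90.9%, Westside 51/62 = 82.3% → Downtown
Overall: Downtown 78/98 = 79.6%, Westside 61/85 = 71.8% → Downtown

Downtown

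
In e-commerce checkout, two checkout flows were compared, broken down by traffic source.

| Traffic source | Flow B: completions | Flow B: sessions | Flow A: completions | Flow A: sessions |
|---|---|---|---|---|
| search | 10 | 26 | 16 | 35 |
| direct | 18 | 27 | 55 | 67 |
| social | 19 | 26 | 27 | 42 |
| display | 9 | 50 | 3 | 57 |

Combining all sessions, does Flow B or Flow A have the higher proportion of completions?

Flow A

Search: Flow B 10/26 = 38.5%, Flow A 16/35 = 45.7% → Flow A
Direct: Flow B 18/27 = 66.7%, Flow A 55/67 = 82.1% → Flow A
Social: Flow B 19/26 = 73.1%, Flow A 27/42 = 64.3% → Flow B
Display: Flow B 9/50 = 18.0%, Flow A 3/57 = 5.3% → Flow B
Overall: Flow B 56/129 = 43.4%, Flow A 101/201 = 50.2% → Flow A
(Neither sweeps every traffic group, but Flow A has the higher pooled rate.)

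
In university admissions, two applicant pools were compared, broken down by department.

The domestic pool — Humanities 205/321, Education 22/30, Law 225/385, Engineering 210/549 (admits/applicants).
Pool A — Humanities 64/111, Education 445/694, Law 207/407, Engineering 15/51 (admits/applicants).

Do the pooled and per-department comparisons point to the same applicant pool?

No

Humanities: the domestic pool 205/321 = 63.9%, Pool A 64/111 = 57.7% → the domestic pool
Education: the domestic pool 22/30 = 73.3%, Pool A 445/694 = 64.1% → the domestic pool
Law: the domestic pool 225/385 = 58.4%, Pool A 207/407 = 50.9% → the domestic pool
Engineering: the domestic pool 210/549 = 38.3%, Pool A 15/51 = 29.4% → the domestic pool
Overall: the domestic pool 662/1285 = 51.5%, Pool A 731/1263 = 57.9% → Pool A
The domestic pool wins each department group but Pool A wins overall — the comparison reverses. The domestic pool's applicants skew toward Engineering, which has a lower base rate.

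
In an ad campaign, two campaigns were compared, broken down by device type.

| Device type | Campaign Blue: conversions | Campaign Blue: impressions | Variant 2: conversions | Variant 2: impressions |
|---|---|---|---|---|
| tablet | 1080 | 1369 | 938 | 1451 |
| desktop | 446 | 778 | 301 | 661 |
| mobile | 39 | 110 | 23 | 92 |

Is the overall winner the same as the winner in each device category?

Tablet: Campaign Blue 1080/1369 = 78.9%, Variant 2 938/1451 = 64.6% → Campaign Blue
Desktop: Campaign Blue 446/778 = 57.3%, Variant 2 301/661 = 45.5% → Campaign Blue
Mobile: Campaign Blue 39/110 = 35.5%, Variant 2 23/92 = 25.0% → Campaign Blue
Overall: Campaign Blue 1565/2257 = 69.3%, Variant 2 1262/2204 = 57.3% → Campaign Blue
Campaign Blue wins overall and in every device group — no reversal.

Yes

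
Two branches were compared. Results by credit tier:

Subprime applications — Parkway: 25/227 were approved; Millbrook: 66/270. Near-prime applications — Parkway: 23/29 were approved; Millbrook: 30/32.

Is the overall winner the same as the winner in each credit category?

Yes

Subprime: Parkway 25/227 = 11.0%, Millbrook 66/270 = 24.4% → Millbrook
Near-prime: Parkway 23/29 = 79.3%, Millbrook 30/32 = 93.8% → Millbrook
Overall: Parkway 48/256 = 18.8%, Millbrook 96/302 = 31.8% → Millbrook
Millbrook wins overall and in every credit group — no reversal.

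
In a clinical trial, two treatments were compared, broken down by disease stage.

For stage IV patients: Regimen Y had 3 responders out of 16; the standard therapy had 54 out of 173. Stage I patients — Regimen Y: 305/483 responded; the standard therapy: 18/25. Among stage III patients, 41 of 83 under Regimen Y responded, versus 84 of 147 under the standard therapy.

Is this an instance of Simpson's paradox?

Yes

Stage IV: Regimen Y 3/16 = 18.8%, the standard therapy 54/173 = 31.2% → the standard therapy
Stage I: Regimen Y 305/483 = 63.1%, the standard therapy 18/25 = 72.0% → the standard therapy
Stage III: Regimen Y 41/83 = 49.4%, the standard therapy 84/147 = 57.1% → the standard therapy
Overall: Regimen Y 349/582 = 60.0%, the standard therapy 156/345 = 45.2% → Regimen Y
The standard therapy wins each disease group but Regimen Y wins overall — the comparison reverses. The standard therapy's patients skew toward stage IV, which has a lower base rate.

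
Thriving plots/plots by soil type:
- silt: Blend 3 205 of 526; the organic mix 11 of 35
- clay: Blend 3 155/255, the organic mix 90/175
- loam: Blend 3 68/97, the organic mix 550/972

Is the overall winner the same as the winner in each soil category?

No

Silt: Blend 3 205/526 = 39.0%, the organic mix 11/35 = 31.4% → Blend 3
Clay: Blend 3 155/255 = 60.8%, the organic mix 90/175 = 51.4% → Blend 3
Loam: Blend 3 68/97 = 70.1%, the organic mix 550/972 = 56.6% → Blend 3
Overall: Blend 3 428/878 = 48.7%, the organic mix 651/1182 = 55.1% → the organic mix
Blend 3 wins each soil group but the organic mix wins overall — the comparison reverses. Blend 3's plots skew toward silt, which has a lower base rate.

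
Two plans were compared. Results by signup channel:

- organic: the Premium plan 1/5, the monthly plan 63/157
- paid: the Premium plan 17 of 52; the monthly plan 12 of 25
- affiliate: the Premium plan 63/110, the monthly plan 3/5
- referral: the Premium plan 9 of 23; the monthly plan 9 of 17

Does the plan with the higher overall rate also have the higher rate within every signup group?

Organic: the Premium plan 1/5 = 20.0%, the monthly plan 63/157 = 40.1% → the monthly plan
Paid: the Premium plan 17/52 = 32.7%, the monthly plan 12/25 = 48.0% → the monthly plan
Affiliate: the Premium plan 63/110 = 57.3%, the monthly plan 3/5 = 60.0% → the monthly plan
Referral: the Premium plan 9/23 = 39.1%, the monthly plan 9/17 = 52.9% → the monthly plan
Overall: the Premium plan 90/190 = 47.4%, the monthly plan 87/204 = 42.6% → the Premium plan
The monthly plan wins each signup group but the Premium plan wins overall — the comparison reverses. The monthly plan's customers skew toward organic, which has a lower base rate.

No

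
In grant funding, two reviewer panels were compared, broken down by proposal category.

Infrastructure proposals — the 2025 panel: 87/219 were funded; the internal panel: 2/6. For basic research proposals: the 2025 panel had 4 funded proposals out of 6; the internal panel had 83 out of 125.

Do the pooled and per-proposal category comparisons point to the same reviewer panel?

No

Infrastructure: the 2025 panel 87/219 = 39.7%, the internal panel 2/6 = 33.3% → the 2025 panel
Basic research: the 2025 panel 4/6 = 66.7%, the internal panel 83/125 = 66.4% → the 2025 panel
Overall: the 2025 panel 91/225 = 40.4%, the internal panel 85/131 = 64.9% → the internal panel
The 2025 panel wins each proposal group but the internal panel wins overall — the comparison reverses. The 2025 panel's proposals skew toward infrastructure, which has a lower base rate.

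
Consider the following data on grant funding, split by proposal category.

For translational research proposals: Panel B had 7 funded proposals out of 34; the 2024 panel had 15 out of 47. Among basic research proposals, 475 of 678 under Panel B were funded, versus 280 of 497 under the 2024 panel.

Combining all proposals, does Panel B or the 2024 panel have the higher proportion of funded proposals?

Panel B

Translational research: Panel B 7/34 = 20.6%, the 2024 panel 15/47 = 31.9% → the 2024 panel
Basic research: Panel B 475/678 = 70.1%, the 2024 panel 280/497 = 56.3% → Panel B
Overall: Panel B 482/712 = 67.7%, the 2024 panel 295/544 = 54.2% → Panel B
(Neither sweeps every proposal group, but Panel B has the higher pooled rate.)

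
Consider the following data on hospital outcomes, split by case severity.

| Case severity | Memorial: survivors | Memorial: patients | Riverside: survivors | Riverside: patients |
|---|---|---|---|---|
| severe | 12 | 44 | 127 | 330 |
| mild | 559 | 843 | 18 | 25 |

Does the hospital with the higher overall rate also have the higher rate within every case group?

No

Severe: Memorial 12/44 = 27.3%, Riverside 127/330 = 38.5% → Riverside
Mild: Memorial 559/843 = 66.3%, Riverside 18/25 = 72.0% → Riverside
Overall: Memorial 571/887 = 64.4%, Riverside 145/355 = 40.8% → Memorial
Riverside wins each case group but Memorial wins overall — the comparison reverses. Riverside's patients skew toward severe, which has a lower base rate.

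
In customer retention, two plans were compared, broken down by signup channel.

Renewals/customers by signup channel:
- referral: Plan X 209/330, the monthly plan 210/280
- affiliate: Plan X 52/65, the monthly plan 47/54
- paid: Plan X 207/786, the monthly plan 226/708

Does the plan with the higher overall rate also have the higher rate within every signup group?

Yes

Referral: Plan X 209/330 = 63.3%, the monthly plan 210/280 = 75.0% → the monthly plan
Affiliate: Plan X 52/65 = 80.0%, the monthly plan 47/54 = 87.0% → the monthly plan
Paid: Plan X 207/786 = 26.3%, the monthly plan 226/708 = 31.9% → the monthly plan
Overall: Plan X 468/1181 = 39.6%, the monthly plan 483/1042 = 46.4% → the monthly plan
The monthly plan wins overall and in every signup group — no reversal.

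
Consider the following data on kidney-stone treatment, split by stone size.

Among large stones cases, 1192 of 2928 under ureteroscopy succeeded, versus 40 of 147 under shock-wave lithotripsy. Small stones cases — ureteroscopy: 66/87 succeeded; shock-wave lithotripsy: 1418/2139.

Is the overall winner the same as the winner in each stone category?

Large stones: ureteroscopy 1192/2928 = 40.7%, shock-wave lithotripsy 40/147 = 27.2% → ureteroscopy
Small stones: ureteroscopy 66/87 = 75.9%, shock-wave lithotripsy 1418/2139 = 66.3% → ureteroscopy
Overall: ureteroscopy 1258/3015 = 41.7%, shock-wave lithotripsy 1458/2286 = 63.8% → shock-wave lithotripsy
Ureteroscopy wins each stone group but shock-wave lithotripsy wins overall — the comparison reverses. Ureteroscopy's cases skew toward large stones, which has a lower base rate.

No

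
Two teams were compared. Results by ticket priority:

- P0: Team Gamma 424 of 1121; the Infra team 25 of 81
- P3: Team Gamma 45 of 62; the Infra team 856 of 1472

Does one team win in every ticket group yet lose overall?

Yes

P0: Team Gamma 424/1121 = 37.8%, the Infra team 25/81 = 30.9% → Team Gamma
P3: Team Gamma 45/62 = 72.6%, the Infra team 856/1472 = 58.2% → Team Gamma
Overall: Team Gamma 469/1183 = 39.6%, the Infra team 881/1553 = 56.7% → the Infra team
Team Gamma wins each ticket group but the Infra team wins overall — the comparison reverses. Team Gamma's tickets skew toward P0, which has a lower base rate.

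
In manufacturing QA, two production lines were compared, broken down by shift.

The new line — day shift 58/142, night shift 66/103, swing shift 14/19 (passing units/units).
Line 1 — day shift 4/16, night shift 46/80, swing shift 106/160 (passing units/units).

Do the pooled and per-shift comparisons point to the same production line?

Day shift: the new line 58/142 = 40.8%, Line 1 4/16 = 25.0% → the new line
Night shift: the new line 66/103 = 64.1%, Line 1 46/80 = 57.5% → the new line
Swing shift: the new line 14/19 = 73.7%, Line 1 106/160 = 66.2% → the new line
Overall: the new line 138/264 = 52.3%, Line 1 156/256 = 60.9% → Line 1
The new line wins each shift group but Line 1 wins overall — the comparison reverses. The new line's units skew toward day shift, which has a lower base rate.

No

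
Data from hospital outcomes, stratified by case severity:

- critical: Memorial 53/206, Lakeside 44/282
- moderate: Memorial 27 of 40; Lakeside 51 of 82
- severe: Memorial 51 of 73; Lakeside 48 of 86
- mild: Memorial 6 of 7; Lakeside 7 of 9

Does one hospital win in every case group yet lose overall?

No

Critical: Memorial 53/206 = 25.7%, Lakeside 44/282 = 15.6% → Memorial
Moderate: Memorial 27/40 = 67.5%, Lakeside 51/82 = 62.2% → Memorial
Severe: Memorial 51/73 = 69.9%, Lakeside 48/86 = 55.8% → Memorial
Mild: Memorial 6/7 = 85.7%, Lakeside 7/9 = 77.8% → Memorial
Overall: Memorial 137/326 = 42.0%, Lakeside 150/459 = 32.7% → Memorial
Memorial wins overall and in every case group — no reversal.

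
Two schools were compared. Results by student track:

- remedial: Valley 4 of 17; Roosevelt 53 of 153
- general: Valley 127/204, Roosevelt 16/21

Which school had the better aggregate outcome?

Remedial: Valley 4/17 = 23.5%, Roosevelt 53/153 = 34.6% → Roosevelt
General: Valley 127/204 = 62.3%, Roosevelt 16/21 = 76.2% → Roosevelt
Overall: Valley 131/221 = 59.3%, Roosevelt 69/174 = 39.7% → Valley
(Roosevelt wins every student group but Valley wins overall — Roosevelt's students skew toward the low-rate remedial group.)

Valley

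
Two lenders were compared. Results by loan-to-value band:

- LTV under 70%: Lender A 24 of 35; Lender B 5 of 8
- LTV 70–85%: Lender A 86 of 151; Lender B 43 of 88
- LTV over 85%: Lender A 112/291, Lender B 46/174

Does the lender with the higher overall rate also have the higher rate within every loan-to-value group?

LTV under 70%: Lender A 24/35 = 68.6%, Lender B 5/8 = 62.5% → Lender A
LTV 70–85%: Lender A 86/151 = 57.0%, Lender B 43/88 = 48.9% → Lender A
LTV over 85%: Lender A 112/291 = 38.5%, Lender B 46/174 = 26.4% → Lender A
Overall: Lender A 222/477 = 46.5%, Lender B 94/270 = 34.8% → Lender A
Lender A wins overall and in every loan-to-value group — no reversal.

Yes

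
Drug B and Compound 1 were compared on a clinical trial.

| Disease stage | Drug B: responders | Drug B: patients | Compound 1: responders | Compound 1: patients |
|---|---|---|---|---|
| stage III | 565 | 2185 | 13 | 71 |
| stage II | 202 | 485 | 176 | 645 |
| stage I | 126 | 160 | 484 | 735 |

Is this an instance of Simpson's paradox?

Yes

Stage III: Drug B 565/2185 = 25.9%, Compound 1 13/71 = 18.3% → Drug B
Stage II: Drug B 202/485 = 41.6%, Compound 1 176/645 = 27.3% → Drug B
Stage I: Drug B 126/160 = 78.8%, Compound 1 484/735 = 65.9% → Drug B
Overall: Drug B 893/2830 = 31.6%, Compound 1 673/1451 = 46.4% → Compound 1
Drug B wins each disease group but Compound 1 wins overall — the comparison reverses. Drug B's patients skew toward stage III, which has a lower base rate.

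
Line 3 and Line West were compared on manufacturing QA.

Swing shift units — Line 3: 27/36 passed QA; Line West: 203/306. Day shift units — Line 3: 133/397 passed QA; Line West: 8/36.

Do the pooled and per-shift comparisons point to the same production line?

Swing shift: Line 3 27/36 = 75.0%, Line West 203/306 = 66.3% → Line 3
Day shift: Line 3 133/397 = 33.5%, Line West 8/36 = 22.2% → Line 3
Overall: Line 3 160/433 = 37.0%, Line West 211/342 = 61.7% → Line West
Line 3 wins each shift group but Line West wins overall — the comparison reverses. Line 3's units skew toward day shift, which has a lower base rate.

No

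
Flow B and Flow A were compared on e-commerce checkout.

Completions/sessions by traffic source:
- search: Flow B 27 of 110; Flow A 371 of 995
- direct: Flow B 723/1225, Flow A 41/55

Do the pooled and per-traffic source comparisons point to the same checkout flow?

Search: Flow B 27/110 = 24.5%, Flow A 371/995 = 37.3% → Flow A
Direct: Flow B 723/1225 = 59.0%, Flow A 41/55 = 74.5% → Flow A
Overall: Flow B 750/1335 = 56.2%, Flow A 412/1050 = 39.2% → Flow B
Flow A wins each traffic group but Flow B wins overall — the comparison reverses. Flow A's sessions skew toward search, which has a lower base rate.

No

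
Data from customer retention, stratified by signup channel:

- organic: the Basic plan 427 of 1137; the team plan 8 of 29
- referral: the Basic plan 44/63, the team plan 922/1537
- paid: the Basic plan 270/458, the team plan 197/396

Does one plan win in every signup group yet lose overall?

Yes

Organic: the Basic plan 427/1137 = 37.6%, the team plan 8/29 = 27.6% → the Basic plan
Referral: the Basic plan 44/63 = 69.8%, the team plan 922/1537 = 60.0% → the Basic plan
Paid: the Basic plan 270/458 = 59.0%, the team plan 197/396 = 49.7% → the Basic plan
Overall: the Basic plan 741/1658 = 44.7%, the team plan 1127/1962 = 57.4% → the team plan
The Basic plan wins each signup group but the team plan wins overall — the comparison reverses. The Basic plan's customers skew toward organic, which has a lower base rate.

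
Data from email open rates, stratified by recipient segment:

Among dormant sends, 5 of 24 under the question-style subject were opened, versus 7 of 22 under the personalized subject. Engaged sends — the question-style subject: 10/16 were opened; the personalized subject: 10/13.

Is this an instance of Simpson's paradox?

Dormant: the question-style subject 5/24 = 20.8%, the personalized subject 7/22 = 31.8% → the personalized subject
Engaged: the question-style subject 10/16 = 62.5%, the personalized subject 10/13 = 76.9% → the personalized subject
Overall: the question-style subject 15/40 = 37.5%, the personalized subject 17/35 = 48.6% → the personalized subject
The personalized subject wins overall and in every recipient group — no reversal.

No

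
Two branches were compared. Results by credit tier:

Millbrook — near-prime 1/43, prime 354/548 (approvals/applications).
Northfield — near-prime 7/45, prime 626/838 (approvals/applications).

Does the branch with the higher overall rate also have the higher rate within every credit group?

Near-prime: Millbrook 1/43 = 2.3%, Northfield 7/45 = 15.6% → Northfield
Prime: Millbrook 354/548 = 64.6%, Northfield 626/838 = 74.7% → Northfield
Overall: Millbrook 355/591 = 60.1%, Northfield 633/883 = 71.7% → Northfield
Northfield wins overall and in every credit group — no reversal.

Yes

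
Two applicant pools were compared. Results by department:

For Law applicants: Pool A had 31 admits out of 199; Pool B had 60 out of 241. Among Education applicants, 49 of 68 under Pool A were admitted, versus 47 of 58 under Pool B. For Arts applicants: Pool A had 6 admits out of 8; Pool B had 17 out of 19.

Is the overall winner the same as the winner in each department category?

Law: Pool A 31/199 = 15.6%, Pool B 60/241 = 24.9% → Pool B
Education: Pool A 49/68 = 72.1%, Pool B 47/58 = 81.0% → Pool B
Arts: Pool A 6/8 = 75.0%, Pool B 17/19 = 89.5% → Pool B
Overall: Pool A 86/275 = 31.3%, Pool B 124/318 = 39.0% → Pool B
Pool B wins overall and in every department group — no reversal.

Yes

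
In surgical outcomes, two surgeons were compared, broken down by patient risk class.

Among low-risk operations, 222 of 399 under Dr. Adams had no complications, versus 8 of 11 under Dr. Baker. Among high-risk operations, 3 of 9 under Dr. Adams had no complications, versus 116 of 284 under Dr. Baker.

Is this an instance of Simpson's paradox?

Low-risk: Dr. Adams 222/399 = 55.6%, Dr. Baker 8/11 = 72.7% → Dr. Baker
High-risk: Dr. Adams 3/9 = 33.3%, Dr. Baker 116/284 = 40.8% → Dr. Baker
Overall: Dr. Adams 225/408 = 55.1%, Dr. Baker 124/295 = 42.0% → Dr. Adams
Dr. Baker wins each patient risk group but Dr. Adams wins overall — the comparison reverses. Dr. Baker's operations skew toward high-risk, which has a lower base rate.

Yes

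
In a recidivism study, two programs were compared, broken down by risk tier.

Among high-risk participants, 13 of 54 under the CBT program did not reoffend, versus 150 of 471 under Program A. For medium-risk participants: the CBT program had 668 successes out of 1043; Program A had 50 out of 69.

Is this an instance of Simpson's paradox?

Yes

High-risk: the CBT program 13/54 = 24.1%, Program A 150/471 = 31.8% → Program A
Medium-risk: the CBT program 668/1043 = 64.0%, Program A 50/69 = 72.5% → Program A
Overall: the CBT program 681/1097 = 62.1%, Program A 200/540 = 37.0% → the CBT program
Program A wins each risk group but the CBT program wins overall — the comparison reverses. Program A's participants skew toward high-risk, which has a lower base rate.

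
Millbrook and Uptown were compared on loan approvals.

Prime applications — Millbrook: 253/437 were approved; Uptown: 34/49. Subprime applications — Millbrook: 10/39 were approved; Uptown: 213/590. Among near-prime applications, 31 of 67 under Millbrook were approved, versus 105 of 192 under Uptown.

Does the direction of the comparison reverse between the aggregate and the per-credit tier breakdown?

Yes

Prime: Millbrook 253/437 = 57.9%, Uptown 34/49 = 69.4% → Uptown
Subprime: Millbrook 10/39 = 25.6%, Uptown 213/590 = 36.1% → Uptown
Near-prime: Millbrook 31/67 = 46.3%, Uptown 105/192 = 54.7% → Uptown
Overall: Millbrook 294/543 = 54.1%, Uptown 352/831 = 42.4% → Millbrook
Uptown wins each credit group but Millbrook wins overall — the comparison reverses. Uptown's applications skew toward subprime, which has a lower base rate.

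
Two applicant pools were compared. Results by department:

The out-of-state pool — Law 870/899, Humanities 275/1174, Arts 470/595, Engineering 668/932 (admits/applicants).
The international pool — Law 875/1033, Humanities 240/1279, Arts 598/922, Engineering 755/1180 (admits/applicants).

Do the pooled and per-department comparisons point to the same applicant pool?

Yes

Law: the out-of-state pool 870/899 = 96.8%, the international pool 875/1033 = 84.7% → the out-of-state pool
Humanities: the out-of-state pool 275/1174 = 23.4%, the international pool 240/1279 = 18.8% → the out-of-state pool
Arts: the out-of-state pool 470/595 = 79.0%, the international pool 598/922 = 64.9% → the out-of-state pool
Engineering: the out-of-state pool 668/932 = 71.7%, the international pool 755/1180 = 64.0% → the out-of-state pool
Overall: the out-of-state pool 2283/3600 = 63.4%, the international pool 2468/4414 = 55.9% → the out-of-state pool
The out-of-state pool wins overall and in every department group — no reversal.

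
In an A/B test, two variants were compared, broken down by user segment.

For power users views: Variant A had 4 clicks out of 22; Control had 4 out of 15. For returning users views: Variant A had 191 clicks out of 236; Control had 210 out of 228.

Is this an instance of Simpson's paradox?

Power users: Variant A 4/22 = 18.2%, Control 4/15 = 26.7% → Control
Returning users: Variant A 191/236 = 80.9%, Control 210/228 = 92.1% → Control
Overall: Variant A 195/258 = 75.6%, Control 214/243 = 88.1% → Control
Control wins overall and in every user group — no reversal.

No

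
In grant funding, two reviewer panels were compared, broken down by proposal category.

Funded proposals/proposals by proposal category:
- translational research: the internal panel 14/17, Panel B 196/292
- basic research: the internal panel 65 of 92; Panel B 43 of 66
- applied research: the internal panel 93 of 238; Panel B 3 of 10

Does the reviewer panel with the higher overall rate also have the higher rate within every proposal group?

Translational research: the internal panel 14/17 = 82.4%, Panel B 196/292 = 67.1% → the internal panel
Basic research: the internal panel 65/92 = 70.7%, Panel B 43/66 = 65.2% → the internal panel
Applied research: the internal panel 93/238 = 39.1%, Panel B 3/10 = 30.0% → the internal panel
Overall: the internal panel 172/347 = 49.6%, Panel B 242/368 = 65.8% → Panel B
The internal panel wins each proposal group but Panel B wins overall — the comparison reverses. The internal panel's proposals skew toward applied research, which has a lower base rate.

No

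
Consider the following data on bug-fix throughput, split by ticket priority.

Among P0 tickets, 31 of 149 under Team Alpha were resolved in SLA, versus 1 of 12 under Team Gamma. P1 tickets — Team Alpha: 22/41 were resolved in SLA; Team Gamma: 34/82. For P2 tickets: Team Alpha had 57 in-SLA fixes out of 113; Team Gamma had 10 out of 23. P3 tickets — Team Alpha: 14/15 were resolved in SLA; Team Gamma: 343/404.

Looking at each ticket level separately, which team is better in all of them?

P0: Team Alpha 31/149 = 20.8%, Team Gamma 1/12 = 8.3% → Team Alpha
P1: Team Alpha 22/41 = 53.7%, Team Gamma 34/82 = 41.5% → Team Alpha
P2: Team Alpha 57/113 = 50.4%, Team Gamma 10/23 = 43.5% → Team Alpha
P3: Team Alpha 14/15 = 93.3%, Team Gamma 343/404 = 84.9% → Team Alpha
Team Alpha has the higher rate in all 4 groups.

Team Alpha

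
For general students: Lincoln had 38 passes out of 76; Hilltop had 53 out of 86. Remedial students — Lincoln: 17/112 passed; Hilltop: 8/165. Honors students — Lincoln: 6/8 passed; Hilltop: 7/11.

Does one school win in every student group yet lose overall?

No

General: Lincoln 38/76 = 50.0%, Hilltop 53/86 = 61.6% → Hilltop
Remedial: Lincoln 17/112 = 15.2%, Hilltop 8/165 = 4.8% → Lincoln
Honors: Lincoln 6/8 = 75.0%, Hilltop 7/11 = 63.6% → Lincoln
Overall: Lincoln 61/196 = 31.1%, Hilltop 68/262 = 26.0% → Lincoln
Neither sweeps: Lincoln wins 2 of 3 groups, Hilltop wins 1. Lincoln wins overall but not every group — no Simpson reversal.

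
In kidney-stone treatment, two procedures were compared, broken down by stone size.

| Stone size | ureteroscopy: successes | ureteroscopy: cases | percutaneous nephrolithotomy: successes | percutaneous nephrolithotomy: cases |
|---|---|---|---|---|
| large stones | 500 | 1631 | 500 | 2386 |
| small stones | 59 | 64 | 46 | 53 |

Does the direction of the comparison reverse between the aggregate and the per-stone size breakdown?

Large stones: ureteroscopy 500/1631 = 30.7%, percutaneous nephrolithotomy 500/2386 = 21.0% → ureteroscopy
Small stones: ureteroscopy 59/64 = 92.2%, percutaneous nephrolithotomy 46/53 = 86.8% → ureteroscopy
Overall: ureteroscopy 559/1695 = 33.0%, percutaneous nephrolithotomy 546/2439 = 22.4% → ureteroscopy
Ureteroscopy wins overall and in every stone group — no reversal.

No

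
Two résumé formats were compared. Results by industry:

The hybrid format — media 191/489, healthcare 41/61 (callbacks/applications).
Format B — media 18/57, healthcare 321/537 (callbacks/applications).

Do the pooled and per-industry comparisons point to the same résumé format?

Media: the hybrid format 191/489 = 39.1%, Format B 18/57 = 31.6% → the hybrid format
Healthcare: the hybrid format 41/61 = 67.2%, Format B 321/537 = 59.8% → the hybrid format
Overall: the hybrid format 232/550 = 42.2%, Format B 339/594 = 57.1% → Format B
The hybrid format wins each industry group but Format B wins overall — the comparison reverses. The hybrid format's applications skew toward media, which has a lower base rate.

No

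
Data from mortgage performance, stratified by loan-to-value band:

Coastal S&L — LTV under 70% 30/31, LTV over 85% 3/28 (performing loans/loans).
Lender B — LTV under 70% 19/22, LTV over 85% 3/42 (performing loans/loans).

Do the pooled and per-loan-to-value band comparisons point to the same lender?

Yes

LTV under 70%: Coastal S&L 30/31 = 96.8%, Lender B 19/22 = 86.4% → Coastal S&L
LTV over 85%: Coastal S&L 3/28 = 10.7%, Lender B 3/42 = 7.1% → Coastal S&L
Overall: Coastal S&L 33/59 = 55.9%, Lender B 22/64 = 34.4% → Coastal S&L
Coastal S&L wins overall and in every loan-to-value group — no reversal.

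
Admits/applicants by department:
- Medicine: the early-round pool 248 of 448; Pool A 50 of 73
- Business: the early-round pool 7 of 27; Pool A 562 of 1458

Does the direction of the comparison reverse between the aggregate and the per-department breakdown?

Yes

Medicine: the early-round pool 248/448 = 55.4%, Pool A 50/73 = 68.5% → Pool A
Business: the early-round pool 7/27 = 25.9%, Pool A 562/1458 = 38.5% → Pool A
Overall: the early-round pool 255/475 = 53.7%, Pool A 612/1531 = 40.0% → the early-round pool
Pool A wins each department group but the early-round pool wins overall — the comparison reverses. Pool A's applicants skew toward Business, which has a lower base rate.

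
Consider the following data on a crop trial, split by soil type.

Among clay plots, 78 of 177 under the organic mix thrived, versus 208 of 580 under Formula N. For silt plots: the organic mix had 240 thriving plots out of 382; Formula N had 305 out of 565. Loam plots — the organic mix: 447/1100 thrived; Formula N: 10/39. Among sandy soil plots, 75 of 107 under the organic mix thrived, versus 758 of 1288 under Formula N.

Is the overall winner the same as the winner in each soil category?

Clay: the organic mix 78/177 = 44.1%, Formula N 208/580 = 35.9% → the organic mix
Silt: the organic mix 240/382 = 62.8%, Formula N 305/565 = 54.0% → the organic mix
Loam: the organic mix 447/1100 = 40.6%, Formula N 10/39 = 25.6% → the organic mix
Sandy soil: the organic mix 75/107 = 70.1%, Formula N 758/1288 = 58.9% → the organic mix
Overall: the organic mix 840/1766 = 47.6%, Formula N 1281/2472 = 51.8% → Formula N
The organic mix wins each soil group but Formula N wins overall — the comparison reverses. The organic mix's plots skew toward loam, which has a lower base rate.

No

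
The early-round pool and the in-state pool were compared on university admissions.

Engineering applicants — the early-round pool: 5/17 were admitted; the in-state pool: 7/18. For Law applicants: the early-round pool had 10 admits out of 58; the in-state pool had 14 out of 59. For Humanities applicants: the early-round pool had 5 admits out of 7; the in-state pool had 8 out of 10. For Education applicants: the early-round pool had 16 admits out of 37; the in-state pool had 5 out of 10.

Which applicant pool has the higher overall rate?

the in-state pool

Engineering: the early-round pool 5/17 = 29.4%, the in-state pool 7/18 = 38.9% → the in-state pool
Law: the early-round pool 10/58 = 17.2%, the in-state pool 14/59 = 23.7% → the in-state pool
Humanities: the early-round pool 5/7 = 71.4%, the in-state pool 8/10 = 80.0% → the in-state pool
Education: the early-round pool 16/37 = 43.2%, the in-state pool 5/10 = 50.0% → the in-state pool
Overall: the early-round pool 36/119 = 30.3%, the in-state pool 34/97 = 35.1% → the in-state pool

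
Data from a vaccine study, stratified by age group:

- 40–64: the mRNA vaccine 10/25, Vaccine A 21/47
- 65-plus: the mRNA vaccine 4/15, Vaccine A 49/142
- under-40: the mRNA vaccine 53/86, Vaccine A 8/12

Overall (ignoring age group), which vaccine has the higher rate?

the mRNA vaccine

40–64: the mRNA vaccine 10/25 = 40.0%, Vaccine A 21/47 = 44.7% → Vaccine A
65-plus: the mRNA vaccine 4/15 = 26.7%, Vaccine A 49/142 = 34.5% → Vaccine A
Under-40: the mRNA vaccine 53/86 = 61.6%, Vaccine A 8/12 = 66.7% → Vaccine A
Overall: the mRNA vaccine 67/126 = 53.2%, Vaccine A 78/201 = 38.8% → the mRNA vaccine
(Vaccine A wins every age group but the mRNA vaccine wins overall — Vaccine A's recipients skew toward the low-rate 65-plus group.)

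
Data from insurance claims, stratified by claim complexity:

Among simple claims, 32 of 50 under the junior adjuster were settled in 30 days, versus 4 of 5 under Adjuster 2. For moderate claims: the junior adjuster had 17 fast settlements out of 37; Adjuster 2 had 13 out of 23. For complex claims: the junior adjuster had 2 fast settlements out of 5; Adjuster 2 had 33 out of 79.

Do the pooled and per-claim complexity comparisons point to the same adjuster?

Simple: the junior adjuster 32/50 = 64.0%, Adjuster 2 4/5 = 80.0% → Adjuster 2
Moderate: the junior adjuster 17/37 = 45.9%, Adjuster 2 13/23 = 56.5% → Adjuster 2
Complex: the junior adjuster 2/5 = 40.0%, Adjuster 2 33/79 = 41.8% → Adjuster 2
Overall: the junior adjuster 51/92 = 55.4%, Adjuster 2 50/107 = 46.7% → the junior adjuster
Adjuster 2 wins each claim group but the junior adjuster wins overall — the comparison reverses. Adjuster 2's claims skew toward complex, which has a lower base rate.

No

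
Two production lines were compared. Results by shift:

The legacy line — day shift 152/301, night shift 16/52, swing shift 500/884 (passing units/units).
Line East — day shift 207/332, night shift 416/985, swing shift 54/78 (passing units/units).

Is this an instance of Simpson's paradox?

Day shift: the legacy line 152/301 = 50.5%, Line East 207/332 = 62.3% → Line East
Night shift: the legacy line 16/52 = 30.8%, Line East 416/985 = 42.2% → Line East
Swing shift: the legacy line 500/884 = 56.6%, Line East 54/78 = 69.2% → Line East
Overall: the legacy line 668/1237 = 54.0%, Line East 677/1395 = 48.5% → the legacy line
Line East wins each shift group but the legacy line wins overall — the comparison reverses. Line East's units skew toward night shift, which has a lower base rate.

Yes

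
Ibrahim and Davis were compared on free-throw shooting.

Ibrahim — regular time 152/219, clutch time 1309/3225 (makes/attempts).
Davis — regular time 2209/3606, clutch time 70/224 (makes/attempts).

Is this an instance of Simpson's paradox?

Regular time: Ibrahim 152/219 = 69.4%, Davis 2209/3606 = 61.3% → Ibrahim
Clutch time: Ibrahim 1309/3225 = 40.6%, Davis 70/224 = 31.2% → Ibrahim
Overall: Ibrahim 1461/3444 = 42.4%, Davis 2279/3830 = 59.5% → Davis
Ibrahim wins each game group but Davis wins overall — the comparison reverses. Ibrahim's attempts skew toward clutch time, which has a lower base rate.

Yes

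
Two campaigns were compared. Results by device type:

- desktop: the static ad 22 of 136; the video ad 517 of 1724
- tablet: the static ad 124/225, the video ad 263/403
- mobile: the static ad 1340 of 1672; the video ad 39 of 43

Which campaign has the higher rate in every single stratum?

Desktop: the static ad 22/136 = 16.2%, the video ad 517/1724 = 30.0% → the video ad
Tablet: the static ad 124/225 = 55.1%, the video ad 263/403 = 65.3% → the video ad
Mobile: the static ad 1340/1672 = 80.1%, the video ad 39/43 = 90.7% → the video ad
The video ad has the higher rate in all 3 groups.

the video ad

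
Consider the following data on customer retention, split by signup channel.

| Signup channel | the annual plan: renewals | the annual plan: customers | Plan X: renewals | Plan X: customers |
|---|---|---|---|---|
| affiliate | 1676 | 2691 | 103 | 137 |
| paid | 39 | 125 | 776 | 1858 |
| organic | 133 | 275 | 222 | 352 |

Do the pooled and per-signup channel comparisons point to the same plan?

No

Affiliate: the annual plan 1676/2691 = 62.3%, Plan X 103/137 = 75.2% → Plan X
Paid: the annual plan 39/125 = 31.2%, Plan X 776/1858 = 41.8% → Plan X
Organic: the annual plan 133/275 = 48.4%, Plan X 222/352 = 63.1% → Plan X
Overall: the annual plan 1848/3091 = 59.8%, Plan X 1101/2347 = 46.9% → the annual plan
Plan X wins each signup group but the annual plan wins overall — the comparison reverses. Plan X's customers skew toward paid, which has a lower base rate.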